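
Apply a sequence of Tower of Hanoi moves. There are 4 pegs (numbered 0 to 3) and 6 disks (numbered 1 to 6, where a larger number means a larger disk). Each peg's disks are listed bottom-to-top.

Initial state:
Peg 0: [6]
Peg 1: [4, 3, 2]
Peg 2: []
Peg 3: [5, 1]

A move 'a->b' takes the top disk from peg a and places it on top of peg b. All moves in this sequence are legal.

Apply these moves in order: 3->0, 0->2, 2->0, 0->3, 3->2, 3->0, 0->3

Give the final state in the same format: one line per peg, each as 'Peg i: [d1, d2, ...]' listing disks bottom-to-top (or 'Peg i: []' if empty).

After move 1 (3->0):
Peg 0: [6, 1]
Peg 1: [4, 3, 2]
Peg 2: []
Peg 3: [5]

After move 2 (0->2):
Peg 0: [6]
Peg 1: [4, 3, 2]
Peg 2: [1]
Peg 3: [5]

After move 3 (2->0):
Peg 0: [6, 1]
Peg 1: [4, 3, 2]
Peg 2: []
Peg 3: [5]

After move 4 (0->3):
Peg 0: [6]
Peg 1: [4, 3, 2]
Peg 2: []
Peg 3: [5, 1]

After move 5 (3->2):
Peg 0: [6]
Peg 1: [4, 3, 2]
Peg 2: [1]
Peg 3: [5]

After move 6 (3->0):
Peg 0: [6, 5]
Peg 1: [4, 3, 2]
Peg 2: [1]
Peg 3: []

After move 7 (0->3):
Peg 0: [6]
Peg 1: [4, 3, 2]
Peg 2: [1]
Peg 3: [5]

Answer: Peg 0: [6]
Peg 1: [4, 3, 2]
Peg 2: [1]
Peg 3: [5]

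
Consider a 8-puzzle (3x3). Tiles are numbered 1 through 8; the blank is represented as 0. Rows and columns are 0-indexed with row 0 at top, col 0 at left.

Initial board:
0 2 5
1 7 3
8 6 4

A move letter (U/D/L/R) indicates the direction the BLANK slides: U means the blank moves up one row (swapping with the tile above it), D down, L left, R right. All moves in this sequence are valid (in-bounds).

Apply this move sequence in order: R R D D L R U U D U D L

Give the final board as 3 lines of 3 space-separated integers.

After move 1 (R):
2 0 5
1 7 3
8 6 4

After move 2 (R):
2 5 0
1 7 3
8 6 4

After move 3 (D):
2 5 3
1 7 0
8 6 4

After move 4 (D):
2 5 3
1 7 4
8 6 0

After move 5 (L):
2 5 3
1 7 4
8 0 6

After move 6 (R):
2 5 3
1 7 4
8 6 0

After move 7 (U):
2 5 3
1 7 0
8 6 4

After move 8 (U):
2 5 0
1 7 3
8 6 4

After move 9 (D):
2 5 3
1 7 0
8 6 4

After move 10 (U):
2 5 0
1 7 3
8 6 4

After move 11 (D):
2 5 3
1 7 0
8 6 4

After move 12 (L):
2 5 3
1 0 7
8 6 4

Answer: 2 5 3
1 0 7
8 6 4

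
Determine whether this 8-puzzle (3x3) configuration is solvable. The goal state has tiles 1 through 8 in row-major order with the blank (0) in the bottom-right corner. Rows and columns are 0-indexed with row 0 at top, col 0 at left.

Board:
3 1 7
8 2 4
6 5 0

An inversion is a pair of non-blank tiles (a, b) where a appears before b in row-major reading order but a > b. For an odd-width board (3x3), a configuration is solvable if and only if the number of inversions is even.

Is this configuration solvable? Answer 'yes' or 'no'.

Answer: no

Derivation:
Inversions (pairs i<j in row-major order where tile[i] > tile[j] > 0): 11
11 is odd, so the puzzle is not solvable.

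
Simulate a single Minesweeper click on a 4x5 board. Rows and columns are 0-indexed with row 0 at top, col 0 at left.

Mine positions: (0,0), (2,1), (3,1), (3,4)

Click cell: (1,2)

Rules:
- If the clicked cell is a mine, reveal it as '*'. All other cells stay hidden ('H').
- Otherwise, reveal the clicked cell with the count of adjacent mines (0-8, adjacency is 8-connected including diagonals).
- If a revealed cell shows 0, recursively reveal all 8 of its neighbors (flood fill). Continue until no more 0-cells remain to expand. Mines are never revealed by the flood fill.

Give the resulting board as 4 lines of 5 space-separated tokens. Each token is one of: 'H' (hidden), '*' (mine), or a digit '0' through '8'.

H H H H H
H H 1 H H
H H H H H
H H H H H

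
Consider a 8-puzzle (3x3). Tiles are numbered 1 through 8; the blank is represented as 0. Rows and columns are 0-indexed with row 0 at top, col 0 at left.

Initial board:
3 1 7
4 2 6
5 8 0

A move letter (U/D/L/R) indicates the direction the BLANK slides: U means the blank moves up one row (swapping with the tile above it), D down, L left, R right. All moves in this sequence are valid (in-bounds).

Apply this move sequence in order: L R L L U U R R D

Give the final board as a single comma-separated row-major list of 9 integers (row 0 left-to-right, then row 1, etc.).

Answer: 1, 7, 6, 3, 2, 0, 4, 5, 8

Derivation:
After move 1 (L):
3 1 7
4 2 6
5 0 8

After move 2 (R):
3 1 7
4 2 6
5 8 0

After move 3 (L):
3 1 7
4 2 6
5 0 8

After move 4 (L):
3 1 7
4 2 6
0 5 8

After move 5 (U):
3 1 7
0 2 6
4 5 8

After move 6 (U):
0 1 7
3 2 6
4 5 8

After move 7 (R):
1 0 7
3 2 6
4 5 8

After move 8 (R):
1 7 0
3 2 6
4 5 8

After move 9 (D):
1 7 6
3 2 0
4 5 8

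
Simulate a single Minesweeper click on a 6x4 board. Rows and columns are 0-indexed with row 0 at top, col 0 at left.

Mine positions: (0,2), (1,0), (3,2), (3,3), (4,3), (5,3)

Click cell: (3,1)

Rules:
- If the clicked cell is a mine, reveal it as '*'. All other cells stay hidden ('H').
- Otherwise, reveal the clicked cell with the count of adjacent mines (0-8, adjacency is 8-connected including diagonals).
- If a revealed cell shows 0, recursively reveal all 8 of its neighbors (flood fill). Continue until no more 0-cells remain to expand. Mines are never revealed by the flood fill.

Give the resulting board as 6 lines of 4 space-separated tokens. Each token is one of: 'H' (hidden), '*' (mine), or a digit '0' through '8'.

H H H H
H H H H
H H H H
H 1 H H
H H H H
H H H H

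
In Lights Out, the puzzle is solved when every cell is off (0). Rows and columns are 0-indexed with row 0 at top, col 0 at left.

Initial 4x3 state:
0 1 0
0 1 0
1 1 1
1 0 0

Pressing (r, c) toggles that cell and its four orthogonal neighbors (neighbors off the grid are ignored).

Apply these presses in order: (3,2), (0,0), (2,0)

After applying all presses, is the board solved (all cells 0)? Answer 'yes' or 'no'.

Answer: no

Derivation:
After press 1 at (3,2):
0 1 0
0 1 0
1 1 0
1 1 1

After press 2 at (0,0):
1 0 0
1 1 0
1 1 0
1 1 1

After press 3 at (2,0):
1 0 0
0 1 0
0 0 0
0 1 1

Lights still on: 4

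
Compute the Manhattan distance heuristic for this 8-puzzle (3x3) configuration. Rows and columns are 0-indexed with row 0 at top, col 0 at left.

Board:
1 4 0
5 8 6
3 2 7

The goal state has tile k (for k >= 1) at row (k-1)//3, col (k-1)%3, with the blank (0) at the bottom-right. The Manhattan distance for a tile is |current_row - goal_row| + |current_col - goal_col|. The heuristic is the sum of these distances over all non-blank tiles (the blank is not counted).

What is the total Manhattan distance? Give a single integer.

Tile 1: at (0,0), goal (0,0), distance |0-0|+|0-0| = 0
Tile 4: at (0,1), goal (1,0), distance |0-1|+|1-0| = 2
Tile 5: at (1,0), goal (1,1), distance |1-1|+|0-1| = 1
Tile 8: at (1,1), goal (2,1), distance |1-2|+|1-1| = 1
Tile 6: at (1,2), goal (1,2), distance |1-1|+|2-2| = 0
Tile 3: at (2,0), goal (0,2), distance |2-0|+|0-2| = 4
Tile 2: at (2,1), goal (0,1), distance |2-0|+|1-1| = 2
Tile 7: at (2,2), goal (2,0), distance |2-2|+|2-0| = 2
Sum: 0 + 2 + 1 + 1 + 0 + 4 + 2 + 2 = 12

Answer: 12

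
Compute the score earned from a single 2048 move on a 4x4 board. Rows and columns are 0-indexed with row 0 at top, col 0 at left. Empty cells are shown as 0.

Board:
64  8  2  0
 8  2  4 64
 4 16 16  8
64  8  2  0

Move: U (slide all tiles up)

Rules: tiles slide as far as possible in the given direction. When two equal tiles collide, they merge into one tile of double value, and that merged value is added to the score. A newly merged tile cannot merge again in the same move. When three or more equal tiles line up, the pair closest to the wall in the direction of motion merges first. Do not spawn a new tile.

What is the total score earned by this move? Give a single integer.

Answer: 0

Derivation:
Slide up:
col 0: [64, 8, 4, 64] -> [64, 8, 4, 64]  score +0 (running 0)
col 1: [8, 2, 16, 8] -> [8, 2, 16, 8]  score +0 (running 0)
col 2: [2, 4, 16, 2] -> [2, 4, 16, 2]  score +0 (running 0)
col 3: [0, 64, 8, 0] -> [64, 8, 0, 0]  score +0 (running 0)
Board after move:
64  8  2 64
 8  2  4  8
 4 16 16  0
64  8  2  0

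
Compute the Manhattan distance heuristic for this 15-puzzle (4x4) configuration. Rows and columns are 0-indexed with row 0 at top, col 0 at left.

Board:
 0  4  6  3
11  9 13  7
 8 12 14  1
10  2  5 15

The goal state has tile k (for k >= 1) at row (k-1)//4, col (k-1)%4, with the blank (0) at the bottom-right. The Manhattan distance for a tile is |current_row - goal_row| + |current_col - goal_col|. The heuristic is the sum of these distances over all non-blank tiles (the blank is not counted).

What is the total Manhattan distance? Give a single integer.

Answer: 38

Derivation:
Tile 4: at (0,1), goal (0,3), distance |0-0|+|1-3| = 2
Tile 6: at (0,2), goal (1,1), distance |0-1|+|2-1| = 2
Tile 3: at (0,3), goal (0,2), distance |0-0|+|3-2| = 1
Tile 11: at (1,0), goal (2,2), distance |1-2|+|0-2| = 3
Tile 9: at (1,1), goal (2,0), distance |1-2|+|1-0| = 2
Tile 13: at (1,2), goal (3,0), distance |1-3|+|2-0| = 4
Tile 7: at (1,3), goal (1,2), distance |1-1|+|3-2| = 1
Tile 8: at (2,0), goal (1,3), distance |2-1|+|0-3| = 4
Tile 12: at (2,1), goal (2,3), distance |2-2|+|1-3| = 2
Tile 14: at (2,2), goal (3,1), distance |2-3|+|2-1| = 2
Tile 1: at (2,3), goal (0,0), distance |2-0|+|3-0| = 5
Tile 10: at (3,0), goal (2,1), distance |3-2|+|0-1| = 2
Tile 2: at (3,1), goal (0,1), distance |3-0|+|1-1| = 3
Tile 5: at (3,2), goal (1,0), distance |3-1|+|2-0| = 4
Tile 15: at (3,3), goal (3,2), distance |3-3|+|3-2| = 1
Sum: 2 + 2 + 1 + 3 + 2 + 4 + 1 + 4 + 2 + 2 + 5 + 2 + 3 + 4 + 1 = 38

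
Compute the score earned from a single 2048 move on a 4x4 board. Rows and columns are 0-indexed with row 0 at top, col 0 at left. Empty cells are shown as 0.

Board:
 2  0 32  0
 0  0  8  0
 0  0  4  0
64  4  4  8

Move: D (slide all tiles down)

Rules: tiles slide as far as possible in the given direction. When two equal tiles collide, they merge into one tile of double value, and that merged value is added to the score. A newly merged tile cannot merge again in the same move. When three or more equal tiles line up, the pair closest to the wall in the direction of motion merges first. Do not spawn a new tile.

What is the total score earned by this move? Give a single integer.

Slide down:
col 0: [2, 0, 0, 64] -> [0, 0, 2, 64]  score +0 (running 0)
col 1: [0, 0, 0, 4] -> [0, 0, 0, 4]  score +0 (running 0)
col 2: [32, 8, 4, 4] -> [0, 32, 8, 8]  score +8 (running 8)
col 3: [0, 0, 0, 8] -> [0, 0, 0, 8]  score +0 (running 8)
Board after move:
 0  0  0  0
 0  0 32  0
 2  0  8  0
64  4  8  8

Answer: 8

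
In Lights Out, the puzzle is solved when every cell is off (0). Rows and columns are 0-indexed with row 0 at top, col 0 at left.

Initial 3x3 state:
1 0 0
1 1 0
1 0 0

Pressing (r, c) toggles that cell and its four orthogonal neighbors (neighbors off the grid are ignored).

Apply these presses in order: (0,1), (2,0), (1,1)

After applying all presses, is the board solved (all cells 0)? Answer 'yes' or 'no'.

Answer: no

Derivation:
After press 1 at (0,1):
0 1 1
1 0 0
1 0 0

After press 2 at (2,0):
0 1 1
0 0 0
0 1 0

After press 3 at (1,1):
0 0 1
1 1 1
0 0 0

Lights still on: 4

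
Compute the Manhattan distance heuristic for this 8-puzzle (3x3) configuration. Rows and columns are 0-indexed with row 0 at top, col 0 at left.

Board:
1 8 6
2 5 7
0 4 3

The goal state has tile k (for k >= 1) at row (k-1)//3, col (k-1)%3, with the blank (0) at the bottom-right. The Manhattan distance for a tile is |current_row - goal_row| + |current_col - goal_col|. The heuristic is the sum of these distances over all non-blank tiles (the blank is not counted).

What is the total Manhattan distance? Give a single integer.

Answer: 12

Derivation:
Tile 1: (0,0)->(0,0) = 0
Tile 8: (0,1)->(2,1) = 2
Tile 6: (0,2)->(1,2) = 1
Tile 2: (1,0)->(0,1) = 2
Tile 5: (1,1)->(1,1) = 0
Tile 7: (1,2)->(2,0) = 3
Tile 4: (2,1)->(1,0) = 2
Tile 3: (2,2)->(0,2) = 2
Sum: 0 + 2 + 1 + 2 + 0 + 3 + 2 + 2 = 12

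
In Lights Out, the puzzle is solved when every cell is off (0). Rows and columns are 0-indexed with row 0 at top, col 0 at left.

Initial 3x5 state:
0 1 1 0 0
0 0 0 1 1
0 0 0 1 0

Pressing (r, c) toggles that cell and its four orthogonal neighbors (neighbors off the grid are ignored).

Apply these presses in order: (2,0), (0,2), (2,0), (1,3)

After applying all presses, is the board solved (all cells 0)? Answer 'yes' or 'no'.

After press 1 at (2,0):
0 1 1 0 0
1 0 0 1 1
1 1 0 1 0

After press 2 at (0,2):
0 0 0 1 0
1 0 1 1 1
1 1 0 1 0

After press 3 at (2,0):
0 0 0 1 0
0 0 1 1 1
0 0 0 1 0

After press 4 at (1,3):
0 0 0 0 0
0 0 0 0 0
0 0 0 0 0

Lights still on: 0

Answer: yes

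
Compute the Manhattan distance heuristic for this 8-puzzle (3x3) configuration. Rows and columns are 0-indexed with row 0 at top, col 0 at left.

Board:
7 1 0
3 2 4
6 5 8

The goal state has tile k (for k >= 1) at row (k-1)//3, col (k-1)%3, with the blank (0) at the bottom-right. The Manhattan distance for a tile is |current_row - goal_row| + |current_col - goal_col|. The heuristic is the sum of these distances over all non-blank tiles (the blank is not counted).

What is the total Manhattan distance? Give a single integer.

Answer: 14

Derivation:
Tile 7: (0,0)->(2,0) = 2
Tile 1: (0,1)->(0,0) = 1
Tile 3: (1,0)->(0,2) = 3
Tile 2: (1,1)->(0,1) = 1
Tile 4: (1,2)->(1,0) = 2
Tile 6: (2,0)->(1,2) = 3
Tile 5: (2,1)->(1,1) = 1
Tile 8: (2,2)->(2,1) = 1
Sum: 2 + 1 + 3 + 1 + 2 + 3 + 1 + 1 = 14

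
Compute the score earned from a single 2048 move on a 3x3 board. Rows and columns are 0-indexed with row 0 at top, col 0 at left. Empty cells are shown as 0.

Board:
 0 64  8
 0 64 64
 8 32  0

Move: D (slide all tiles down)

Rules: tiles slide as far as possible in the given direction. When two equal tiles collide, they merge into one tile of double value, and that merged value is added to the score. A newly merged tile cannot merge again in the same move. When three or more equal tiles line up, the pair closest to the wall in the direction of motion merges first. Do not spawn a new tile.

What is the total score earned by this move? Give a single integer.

Answer: 128

Derivation:
Slide down:
col 0: [0, 0, 8] -> [0, 0, 8]  score +0 (running 0)
col 1: [64, 64, 32] -> [0, 128, 32]  score +128 (running 128)
col 2: [8, 64, 0] -> [0, 8, 64]  score +0 (running 128)
Board after move:
  0   0   0
  0 128   8
  8  32  64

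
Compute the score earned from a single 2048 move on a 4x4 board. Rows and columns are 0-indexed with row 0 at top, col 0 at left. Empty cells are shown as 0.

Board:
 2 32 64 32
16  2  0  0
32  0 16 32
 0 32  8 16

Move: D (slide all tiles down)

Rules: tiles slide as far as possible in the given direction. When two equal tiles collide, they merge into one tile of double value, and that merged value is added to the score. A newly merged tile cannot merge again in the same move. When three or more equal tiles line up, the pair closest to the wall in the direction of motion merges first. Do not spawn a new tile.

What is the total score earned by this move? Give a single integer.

Answer: 64

Derivation:
Slide down:
col 0: [2, 16, 32, 0] -> [0, 2, 16, 32]  score +0 (running 0)
col 1: [32, 2, 0, 32] -> [0, 32, 2, 32]  score +0 (running 0)
col 2: [64, 0, 16, 8] -> [0, 64, 16, 8]  score +0 (running 0)
col 3: [32, 0, 32, 16] -> [0, 0, 64, 16]  score +64 (running 64)
Board after move:
 0  0  0  0
 2 32 64  0
16  2 16 64
32 32  8 16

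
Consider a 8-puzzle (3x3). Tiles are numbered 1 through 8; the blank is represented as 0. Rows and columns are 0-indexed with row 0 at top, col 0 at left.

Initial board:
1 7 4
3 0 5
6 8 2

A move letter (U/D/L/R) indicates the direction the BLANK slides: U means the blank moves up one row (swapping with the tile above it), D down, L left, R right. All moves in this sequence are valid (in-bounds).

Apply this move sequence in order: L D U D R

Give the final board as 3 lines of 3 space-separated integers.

Answer: 1 7 4
6 3 5
8 0 2

Derivation:
After move 1 (L):
1 7 4
0 3 5
6 8 2

After move 2 (D):
1 7 4
6 3 5
0 8 2

After move 3 (U):
1 7 4
0 3 5
6 8 2

After move 4 (D):
1 7 4
6 3 5
0 8 2

After move 5 (R):
1 7 4
6 3 5
8 0 2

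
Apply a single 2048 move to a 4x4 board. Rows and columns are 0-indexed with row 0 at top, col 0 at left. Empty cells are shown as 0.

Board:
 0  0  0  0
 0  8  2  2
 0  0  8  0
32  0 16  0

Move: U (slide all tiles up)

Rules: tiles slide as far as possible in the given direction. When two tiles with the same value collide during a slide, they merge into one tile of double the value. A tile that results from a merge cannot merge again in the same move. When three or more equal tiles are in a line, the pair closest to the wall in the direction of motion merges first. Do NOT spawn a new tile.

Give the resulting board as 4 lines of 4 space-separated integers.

Slide up:
col 0: [0, 0, 0, 32] -> [32, 0, 0, 0]
col 1: [0, 8, 0, 0] -> [8, 0, 0, 0]
col 2: [0, 2, 8, 16] -> [2, 8, 16, 0]
col 3: [0, 2, 0, 0] -> [2, 0, 0, 0]

Answer: 32  8  2  2
 0  0  8  0
 0  0 16  0
 0  0  0  0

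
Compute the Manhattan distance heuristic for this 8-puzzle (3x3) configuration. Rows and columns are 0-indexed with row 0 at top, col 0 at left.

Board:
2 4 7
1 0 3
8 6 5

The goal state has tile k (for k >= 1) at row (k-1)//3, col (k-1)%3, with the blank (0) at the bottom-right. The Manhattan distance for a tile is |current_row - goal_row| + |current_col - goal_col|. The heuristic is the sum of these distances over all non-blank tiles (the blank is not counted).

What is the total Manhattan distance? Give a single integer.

Tile 2: at (0,0), goal (0,1), distance |0-0|+|0-1| = 1
Tile 4: at (0,1), goal (1,0), distance |0-1|+|1-0| = 2
Tile 7: at (0,2), goal (2,0), distance |0-2|+|2-0| = 4
Tile 1: at (1,0), goal (0,0), distance |1-0|+|0-0| = 1
Tile 3: at (1,2), goal (0,2), distance |1-0|+|2-2| = 1
Tile 8: at (2,0), goal (2,1), distance |2-2|+|0-1| = 1
Tile 6: at (2,1), goal (1,2), distance |2-1|+|1-2| = 2
Tile 5: at (2,2), goal (1,1), distance |2-1|+|2-1| = 2
Sum: 1 + 2 + 4 + 1 + 1 + 1 + 2 + 2 = 14

Answer: 14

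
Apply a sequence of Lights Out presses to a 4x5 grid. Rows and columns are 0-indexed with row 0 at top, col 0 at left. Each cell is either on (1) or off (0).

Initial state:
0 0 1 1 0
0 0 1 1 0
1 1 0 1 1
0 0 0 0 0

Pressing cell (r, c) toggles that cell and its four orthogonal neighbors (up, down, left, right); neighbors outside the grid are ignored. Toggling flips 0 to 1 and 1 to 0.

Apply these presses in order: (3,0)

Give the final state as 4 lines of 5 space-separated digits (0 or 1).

After press 1 at (3,0):
0 0 1 1 0
0 0 1 1 0
0 1 0 1 1
1 1 0 0 0

Answer: 0 0 1 1 0
0 0 1 1 0
0 1 0 1 1
1 1 0 0 0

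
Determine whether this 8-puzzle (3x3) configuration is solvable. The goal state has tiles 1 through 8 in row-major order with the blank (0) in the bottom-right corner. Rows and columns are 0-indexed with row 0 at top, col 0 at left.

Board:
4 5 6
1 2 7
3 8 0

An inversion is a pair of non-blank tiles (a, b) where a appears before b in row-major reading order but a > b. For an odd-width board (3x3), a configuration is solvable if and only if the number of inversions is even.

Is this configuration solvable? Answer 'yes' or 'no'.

Inversions (pairs i<j in row-major order where tile[i] > tile[j] > 0): 10
10 is even, so the puzzle is solvable.

Answer: yes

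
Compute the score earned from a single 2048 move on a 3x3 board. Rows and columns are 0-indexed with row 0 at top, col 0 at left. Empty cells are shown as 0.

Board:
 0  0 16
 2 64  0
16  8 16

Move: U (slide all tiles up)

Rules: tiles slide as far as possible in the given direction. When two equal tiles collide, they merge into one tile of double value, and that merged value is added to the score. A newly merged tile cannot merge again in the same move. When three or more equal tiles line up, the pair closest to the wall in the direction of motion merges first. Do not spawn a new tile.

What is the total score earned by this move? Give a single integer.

Slide up:
col 0: [0, 2, 16] -> [2, 16, 0]  score +0 (running 0)
col 1: [0, 64, 8] -> [64, 8, 0]  score +0 (running 0)
col 2: [16, 0, 16] -> [32, 0, 0]  score +32 (running 32)
Board after move:
 2 64 32
16  8  0
 0  0  0

Answer: 32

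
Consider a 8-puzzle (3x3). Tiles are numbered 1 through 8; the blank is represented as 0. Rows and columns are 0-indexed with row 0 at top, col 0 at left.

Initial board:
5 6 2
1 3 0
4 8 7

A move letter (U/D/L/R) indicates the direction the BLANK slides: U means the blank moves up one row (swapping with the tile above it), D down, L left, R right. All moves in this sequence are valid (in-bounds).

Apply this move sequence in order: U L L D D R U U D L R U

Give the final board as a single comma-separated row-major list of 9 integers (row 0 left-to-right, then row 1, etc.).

Answer: 1, 0, 6, 4, 5, 2, 8, 3, 7

Derivation:
After move 1 (U):
5 6 0
1 3 2
4 8 7

After move 2 (L):
5 0 6
1 3 2
4 8 7

After move 3 (L):
0 5 6
1 3 2
4 8 7

After move 4 (D):
1 5 6
0 3 2
4 8 7

After move 5 (D):
1 5 6
4 3 2
0 8 7

After move 6 (R):
1 5 6
4 3 2
8 0 7

After move 7 (U):
1 5 6
4 0 2
8 3 7

After move 8 (U):
1 0 6
4 5 2
8 3 7

After move 9 (D):
1 5 6
4 0 2
8 3 7

After move 10 (L):
1 5 6
0 4 2
8 3 7

After move 11 (R):
1 5 6
4 0 2
8 3 7

After move 12 (U):
1 0 6
4 5 2
8 3 7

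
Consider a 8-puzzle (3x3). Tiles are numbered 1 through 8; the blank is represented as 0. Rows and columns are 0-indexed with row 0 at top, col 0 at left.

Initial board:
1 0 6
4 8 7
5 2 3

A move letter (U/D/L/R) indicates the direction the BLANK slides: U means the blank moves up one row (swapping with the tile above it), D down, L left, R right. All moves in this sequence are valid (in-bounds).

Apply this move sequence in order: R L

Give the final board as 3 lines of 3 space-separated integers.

After move 1 (R):
1 6 0
4 8 7
5 2 3

After move 2 (L):
1 0 6
4 8 7
5 2 3

Answer: 1 0 6
4 8 7
5 2 3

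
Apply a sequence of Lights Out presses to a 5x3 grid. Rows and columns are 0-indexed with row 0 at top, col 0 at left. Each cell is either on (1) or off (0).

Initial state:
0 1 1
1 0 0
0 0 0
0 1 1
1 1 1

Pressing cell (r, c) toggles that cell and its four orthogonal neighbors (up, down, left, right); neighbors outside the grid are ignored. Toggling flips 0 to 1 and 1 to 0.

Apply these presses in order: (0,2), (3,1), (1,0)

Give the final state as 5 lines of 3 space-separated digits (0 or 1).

After press 1 at (0,2):
0 0 0
1 0 1
0 0 0
0 1 1
1 1 1

After press 2 at (3,1):
0 0 0
1 0 1
0 1 0
1 0 0
1 0 1

After press 3 at (1,0):
1 0 0
0 1 1
1 1 0
1 0 0
1 0 1

Answer: 1 0 0
0 1 1
1 1 0
1 0 0
1 0 1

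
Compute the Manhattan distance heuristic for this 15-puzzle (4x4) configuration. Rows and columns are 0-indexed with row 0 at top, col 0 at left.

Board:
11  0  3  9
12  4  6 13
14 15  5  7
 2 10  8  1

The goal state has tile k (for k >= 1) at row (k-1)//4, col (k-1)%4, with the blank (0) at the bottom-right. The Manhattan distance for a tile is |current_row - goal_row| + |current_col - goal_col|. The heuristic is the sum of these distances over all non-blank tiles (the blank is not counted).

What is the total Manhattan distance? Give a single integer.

Answer: 45

Derivation:
Tile 11: (0,0)->(2,2) = 4
Tile 3: (0,2)->(0,2) = 0
Tile 9: (0,3)->(2,0) = 5
Tile 12: (1,0)->(2,3) = 4
Tile 4: (1,1)->(0,3) = 3
Tile 6: (1,2)->(1,1) = 1
Tile 13: (1,3)->(3,0) = 5
Tile 14: (2,0)->(3,1) = 2
Tile 15: (2,1)->(3,2) = 2
Tile 5: (2,2)->(1,0) = 3
Tile 7: (2,3)->(1,2) = 2
Tile 2: (3,0)->(0,1) = 4
Tile 10: (3,1)->(2,1) = 1
Tile 8: (3,2)->(1,3) = 3
Tile 1: (3,3)->(0,0) = 6
Sum: 4 + 0 + 5 + 4 + 3 + 1 + 5 + 2 + 2 + 3 + 2 + 4 + 1 + 3 + 6 = 45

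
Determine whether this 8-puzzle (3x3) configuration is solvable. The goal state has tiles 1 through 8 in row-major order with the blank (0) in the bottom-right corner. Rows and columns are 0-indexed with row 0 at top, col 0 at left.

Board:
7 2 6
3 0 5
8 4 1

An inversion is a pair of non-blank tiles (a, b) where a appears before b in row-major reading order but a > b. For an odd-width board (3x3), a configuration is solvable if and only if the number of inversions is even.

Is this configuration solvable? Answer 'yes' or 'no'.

Answer: no

Derivation:
Inversions (pairs i<j in row-major order where tile[i] > tile[j] > 0): 17
17 is odd, so the puzzle is not solvable.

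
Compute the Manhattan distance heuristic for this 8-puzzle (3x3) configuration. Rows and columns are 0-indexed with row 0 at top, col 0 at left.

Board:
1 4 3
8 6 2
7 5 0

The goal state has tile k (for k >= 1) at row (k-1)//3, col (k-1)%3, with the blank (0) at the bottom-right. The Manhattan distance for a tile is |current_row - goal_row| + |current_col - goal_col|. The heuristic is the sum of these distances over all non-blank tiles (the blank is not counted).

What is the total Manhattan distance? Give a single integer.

Answer: 8

Derivation:
Tile 1: at (0,0), goal (0,0), distance |0-0|+|0-0| = 0
Tile 4: at (0,1), goal (1,0), distance |0-1|+|1-0| = 2
Tile 3: at (0,2), goal (0,2), distance |0-0|+|2-2| = 0
Tile 8: at (1,0), goal (2,1), distance |1-2|+|0-1| = 2
Tile 6: at (1,1), goal (1,2), distance |1-1|+|1-2| = 1
Tile 2: at (1,2), goal (0,1), distance |1-0|+|2-1| = 2
Tile 7: at (2,0), goal (2,0), distance |2-2|+|0-0| = 0
Tile 5: at (2,1), goal (1,1), distance |2-1|+|1-1| = 1
Sum: 0 + 2 + 0 + 2 + 1 + 2 + 0 + 1 = 8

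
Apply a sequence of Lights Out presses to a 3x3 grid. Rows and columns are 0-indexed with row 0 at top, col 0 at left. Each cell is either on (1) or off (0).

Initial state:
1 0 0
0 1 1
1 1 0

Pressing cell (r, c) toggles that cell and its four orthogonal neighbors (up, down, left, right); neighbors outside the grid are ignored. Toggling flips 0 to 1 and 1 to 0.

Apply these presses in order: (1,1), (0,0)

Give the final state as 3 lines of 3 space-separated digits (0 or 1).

Answer: 0 0 0
0 0 0
1 0 0

Derivation:
After press 1 at (1,1):
1 1 0
1 0 0
1 0 0

After press 2 at (0,0):
0 0 0
0 0 0
1 0 0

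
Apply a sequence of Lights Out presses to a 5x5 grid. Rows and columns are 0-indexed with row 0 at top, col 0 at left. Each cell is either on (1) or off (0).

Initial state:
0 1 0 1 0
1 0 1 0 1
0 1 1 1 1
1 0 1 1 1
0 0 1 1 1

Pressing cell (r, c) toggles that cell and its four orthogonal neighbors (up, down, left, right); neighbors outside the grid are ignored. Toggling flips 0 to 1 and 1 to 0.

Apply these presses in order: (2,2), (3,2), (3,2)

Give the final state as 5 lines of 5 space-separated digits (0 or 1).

Answer: 0 1 0 1 0
1 0 0 0 1
0 0 0 0 1
1 0 0 1 1
0 0 1 1 1

Derivation:
After press 1 at (2,2):
0 1 0 1 0
1 0 0 0 1
0 0 0 0 1
1 0 0 1 1
0 0 1 1 1

After press 2 at (3,2):
0 1 0 1 0
1 0 0 0 1
0 0 1 0 1
1 1 1 0 1
0 0 0 1 1

After press 3 at (3,2):
0 1 0 1 0
1 0 0 0 1
0 0 0 0 1
1 0 0 1 1
0 0 1 1 1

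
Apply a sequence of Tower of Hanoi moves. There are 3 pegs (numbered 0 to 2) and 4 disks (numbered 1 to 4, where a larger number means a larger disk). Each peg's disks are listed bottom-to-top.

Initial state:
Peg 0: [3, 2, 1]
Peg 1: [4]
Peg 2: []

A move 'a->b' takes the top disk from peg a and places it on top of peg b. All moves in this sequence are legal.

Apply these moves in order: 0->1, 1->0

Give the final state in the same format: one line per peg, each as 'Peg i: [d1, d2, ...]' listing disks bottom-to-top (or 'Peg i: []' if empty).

Answer: Peg 0: [3, 2, 1]
Peg 1: [4]
Peg 2: []

Derivation:
After move 1 (0->1):
Peg 0: [3, 2]
Peg 1: [4, 1]
Peg 2: []

After move 2 (1->0):
Peg 0: [3, 2, 1]
Peg 1: [4]
Peg 2: []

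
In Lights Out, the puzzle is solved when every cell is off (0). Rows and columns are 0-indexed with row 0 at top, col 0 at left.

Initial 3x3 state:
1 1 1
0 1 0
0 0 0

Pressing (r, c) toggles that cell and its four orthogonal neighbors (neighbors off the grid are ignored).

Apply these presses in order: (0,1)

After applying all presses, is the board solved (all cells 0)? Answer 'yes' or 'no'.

Answer: yes

Derivation:
After press 1 at (0,1):
0 0 0
0 0 0
0 0 0

Lights still on: 0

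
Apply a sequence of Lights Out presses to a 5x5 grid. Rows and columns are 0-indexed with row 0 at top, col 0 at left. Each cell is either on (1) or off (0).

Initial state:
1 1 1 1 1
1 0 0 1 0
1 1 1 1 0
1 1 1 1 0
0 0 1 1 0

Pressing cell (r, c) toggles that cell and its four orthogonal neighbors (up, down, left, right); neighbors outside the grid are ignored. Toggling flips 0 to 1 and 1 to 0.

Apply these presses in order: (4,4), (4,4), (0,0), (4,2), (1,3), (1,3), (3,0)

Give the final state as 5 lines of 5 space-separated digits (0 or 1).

Answer: 0 0 1 1 1
0 0 0 1 0
0 1 1 1 0
0 0 0 1 0
1 1 0 0 0

Derivation:
After press 1 at (4,4):
1 1 1 1 1
1 0 0 1 0
1 1 1 1 0
1 1 1 1 1
0 0 1 0 1

After press 2 at (4,4):
1 1 1 1 1
1 0 0 1 0
1 1 1 1 0
1 1 1 1 0
0 0 1 1 0

After press 3 at (0,0):
0 0 1 1 1
0 0 0 1 0
1 1 1 1 0
1 1 1 1 0
0 0 1 1 0

After press 4 at (4,2):
0 0 1 1 1
0 0 0 1 0
1 1 1 1 0
1 1 0 1 0
0 1 0 0 0

After press 5 at (1,3):
0 0 1 0 1
0 0 1 0 1
1 1 1 0 0
1 1 0 1 0
0 1 0 0 0

After press 6 at (1,3):
0 0 1 1 1
0 0 0 1 0
1 1 1 1 0
1 1 0 1 0
0 1 0 0 0

After press 7 at (3,0):
0 0 1 1 1
0 0 0 1 0
0 1 1 1 0
0 0 0 1 0
1 1 0 0 0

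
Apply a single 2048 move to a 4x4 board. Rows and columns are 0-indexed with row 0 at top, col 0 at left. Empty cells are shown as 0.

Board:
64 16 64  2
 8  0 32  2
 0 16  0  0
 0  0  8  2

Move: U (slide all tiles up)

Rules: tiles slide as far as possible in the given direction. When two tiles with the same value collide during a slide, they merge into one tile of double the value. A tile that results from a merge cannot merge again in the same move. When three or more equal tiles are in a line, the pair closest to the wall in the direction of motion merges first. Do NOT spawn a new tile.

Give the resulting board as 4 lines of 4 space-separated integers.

Slide up:
col 0: [64, 8, 0, 0] -> [64, 8, 0, 0]
col 1: [16, 0, 16, 0] -> [32, 0, 0, 0]
col 2: [64, 32, 0, 8] -> [64, 32, 8, 0]
col 3: [2, 2, 0, 2] -> [4, 2, 0, 0]

Answer: 64 32 64  4
 8  0 32  2
 0  0  8  0
 0  0  0  0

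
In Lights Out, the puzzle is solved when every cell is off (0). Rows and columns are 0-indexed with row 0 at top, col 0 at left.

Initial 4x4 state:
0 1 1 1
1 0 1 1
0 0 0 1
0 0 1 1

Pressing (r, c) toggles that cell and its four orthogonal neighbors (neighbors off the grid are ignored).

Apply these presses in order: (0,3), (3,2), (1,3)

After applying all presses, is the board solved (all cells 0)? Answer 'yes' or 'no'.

Answer: no

Derivation:
After press 1 at (0,3):
0 1 0 0
1 0 1 0
0 0 0 1
0 0 1 1

After press 2 at (3,2):
0 1 0 0
1 0 1 0
0 0 1 1
0 1 0 0

After press 3 at (1,3):
0 1 0 1
1 0 0 1
0 0 1 0
0 1 0 0

Lights still on: 6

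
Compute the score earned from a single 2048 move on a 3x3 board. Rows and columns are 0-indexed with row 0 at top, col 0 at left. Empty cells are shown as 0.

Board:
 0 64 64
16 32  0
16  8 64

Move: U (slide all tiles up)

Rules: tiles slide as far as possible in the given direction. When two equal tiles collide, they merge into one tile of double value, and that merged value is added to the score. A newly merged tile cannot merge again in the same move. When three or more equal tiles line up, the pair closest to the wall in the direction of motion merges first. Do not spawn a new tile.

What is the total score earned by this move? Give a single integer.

Slide up:
col 0: [0, 16, 16] -> [32, 0, 0]  score +32 (running 32)
col 1: [64, 32, 8] -> [64, 32, 8]  score +0 (running 32)
col 2: [64, 0, 64] -> [128, 0, 0]  score +128 (running 160)
Board after move:
 32  64 128
  0  32   0
  0   8   0

Answer: 160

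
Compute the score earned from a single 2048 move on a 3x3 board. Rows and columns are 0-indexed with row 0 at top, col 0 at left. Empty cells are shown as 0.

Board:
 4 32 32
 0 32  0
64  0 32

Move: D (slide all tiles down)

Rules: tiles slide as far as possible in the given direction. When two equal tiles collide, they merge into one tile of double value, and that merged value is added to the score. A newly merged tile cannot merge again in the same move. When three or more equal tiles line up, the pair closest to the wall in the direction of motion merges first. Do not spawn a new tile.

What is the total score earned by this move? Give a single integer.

Slide down:
col 0: [4, 0, 64] -> [0, 4, 64]  score +0 (running 0)
col 1: [32, 32, 0] -> [0, 0, 64]  score +64 (running 64)
col 2: [32, 0, 32] -> [0, 0, 64]  score +64 (running 128)
Board after move:
 0  0  0
 4  0  0
64 64 64

Answer: 128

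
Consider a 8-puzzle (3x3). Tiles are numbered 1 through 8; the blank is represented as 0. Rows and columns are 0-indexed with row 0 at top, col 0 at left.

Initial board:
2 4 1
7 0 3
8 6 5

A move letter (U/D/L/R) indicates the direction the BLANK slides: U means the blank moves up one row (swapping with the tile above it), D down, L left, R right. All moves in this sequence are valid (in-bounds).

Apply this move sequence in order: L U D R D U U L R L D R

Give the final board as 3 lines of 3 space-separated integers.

Answer: 7 2 1
4 0 3
8 6 5

Derivation:
After move 1 (L):
2 4 1
0 7 3
8 6 5

After move 2 (U):
0 4 1
2 7 3
8 6 5

After move 3 (D):
2 4 1
0 7 3
8 6 5

After move 4 (R):
2 4 1
7 0 3
8 6 5

After move 5 (D):
2 4 1
7 6 3
8 0 5

After move 6 (U):
2 4 1
7 0 3
8 6 5

After move 7 (U):
2 0 1
7 4 3
8 6 5

After move 8 (L):
0 2 1
7 4 3
8 6 5

After move 9 (R):
2 0 1
7 4 3
8 6 5

After move 10 (L):
0 2 1
7 4 3
8 6 5

After move 11 (D):
7 2 1
0 4 3
8 6 5

After move 12 (R):
7 2 1
4 0 3
8 6 5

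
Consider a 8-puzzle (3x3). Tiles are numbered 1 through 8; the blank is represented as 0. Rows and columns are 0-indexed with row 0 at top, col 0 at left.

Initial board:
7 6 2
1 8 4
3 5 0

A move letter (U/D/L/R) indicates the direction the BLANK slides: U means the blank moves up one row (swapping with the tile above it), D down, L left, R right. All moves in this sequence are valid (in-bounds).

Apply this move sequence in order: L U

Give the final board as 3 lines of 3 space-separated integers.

After move 1 (L):
7 6 2
1 8 4
3 0 5

After move 2 (U):
7 6 2
1 0 4
3 8 5

Answer: 7 6 2
1 0 4
3 8 5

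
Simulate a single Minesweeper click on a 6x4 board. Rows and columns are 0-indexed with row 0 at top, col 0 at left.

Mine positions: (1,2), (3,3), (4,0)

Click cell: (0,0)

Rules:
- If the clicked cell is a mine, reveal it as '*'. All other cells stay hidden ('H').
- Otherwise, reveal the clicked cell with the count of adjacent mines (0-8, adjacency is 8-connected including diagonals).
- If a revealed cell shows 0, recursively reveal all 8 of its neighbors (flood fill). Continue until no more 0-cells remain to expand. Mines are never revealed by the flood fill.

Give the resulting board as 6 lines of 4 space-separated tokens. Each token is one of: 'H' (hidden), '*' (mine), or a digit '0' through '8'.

0 1 H H
0 1 H H
0 1 H H
1 1 H H
H H H H
H H H H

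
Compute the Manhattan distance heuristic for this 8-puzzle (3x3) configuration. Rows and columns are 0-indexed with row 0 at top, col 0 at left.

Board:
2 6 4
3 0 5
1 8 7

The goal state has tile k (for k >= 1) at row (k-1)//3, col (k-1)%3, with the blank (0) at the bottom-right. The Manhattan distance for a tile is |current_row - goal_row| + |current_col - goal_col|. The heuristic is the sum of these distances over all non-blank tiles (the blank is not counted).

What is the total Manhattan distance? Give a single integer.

Answer: 14

Derivation:
Tile 2: at (0,0), goal (0,1), distance |0-0|+|0-1| = 1
Tile 6: at (0,1), goal (1,2), distance |0-1|+|1-2| = 2
Tile 4: at (0,2), goal (1,0), distance |0-1|+|2-0| = 3
Tile 3: at (1,0), goal (0,2), distance |1-0|+|0-2| = 3
Tile 5: at (1,2), goal (1,1), distance |1-1|+|2-1| = 1
Tile 1: at (2,0), goal (0,0), distance |2-0|+|0-0| = 2
Tile 8: at (2,1), goal (2,1), distance |2-2|+|1-1| = 0
Tile 7: at (2,2), goal (2,0), distance |2-2|+|2-0| = 2
Sum: 1 + 2 + 3 + 3 + 1 + 2 + 0 + 2 = 14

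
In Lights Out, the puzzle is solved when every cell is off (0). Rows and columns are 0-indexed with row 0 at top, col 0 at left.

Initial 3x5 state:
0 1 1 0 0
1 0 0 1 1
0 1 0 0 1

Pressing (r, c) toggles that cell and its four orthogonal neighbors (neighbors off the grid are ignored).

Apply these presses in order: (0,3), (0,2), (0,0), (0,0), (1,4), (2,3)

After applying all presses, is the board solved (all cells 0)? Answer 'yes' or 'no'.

Answer: no

Derivation:
After press 1 at (0,3):
0 1 0 1 1
1 0 0 0 1
0 1 0 0 1

After press 2 at (0,2):
0 0 1 0 1
1 0 1 0 1
0 1 0 0 1

After press 3 at (0,0):
1 1 1 0 1
0 0 1 0 1
0 1 0 0 1

After press 4 at (0,0):
0 0 1 0 1
1 0 1 0 1
0 1 0 0 1

After press 5 at (1,4):
0 0 1 0 0
1 0 1 1 0
0 1 0 0 0

After press 6 at (2,3):
0 0 1 0 0
1 0 1 0 0
0 1 1 1 1

Lights still on: 7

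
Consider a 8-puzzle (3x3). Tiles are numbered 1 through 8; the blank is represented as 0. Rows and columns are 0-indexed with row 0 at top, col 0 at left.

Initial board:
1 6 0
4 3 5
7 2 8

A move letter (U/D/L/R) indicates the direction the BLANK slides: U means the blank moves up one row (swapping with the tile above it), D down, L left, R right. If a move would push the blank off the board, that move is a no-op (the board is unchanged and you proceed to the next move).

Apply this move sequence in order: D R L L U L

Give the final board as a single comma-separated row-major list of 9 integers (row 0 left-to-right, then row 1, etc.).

Answer: 0, 6, 5, 1, 4, 3, 7, 2, 8

Derivation:
After move 1 (D):
1 6 5
4 3 0
7 2 8

After move 2 (R):
1 6 5
4 3 0
7 2 8

After move 3 (L):
1 6 5
4 0 3
7 2 8

After move 4 (L):
1 6 5
0 4 3
7 2 8

After move 5 (U):
0 6 5
1 4 3
7 2 8

After move 6 (L):
0 6 5
1 4 3
7 2 8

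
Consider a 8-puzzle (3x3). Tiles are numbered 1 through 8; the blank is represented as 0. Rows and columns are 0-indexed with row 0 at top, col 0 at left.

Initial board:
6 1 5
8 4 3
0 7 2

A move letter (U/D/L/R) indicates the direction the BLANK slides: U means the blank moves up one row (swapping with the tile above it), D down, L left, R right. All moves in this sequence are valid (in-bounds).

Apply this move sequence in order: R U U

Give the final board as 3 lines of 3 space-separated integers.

After move 1 (R):
6 1 5
8 4 3
7 0 2

After move 2 (U):
6 1 5
8 0 3
7 4 2

After move 3 (U):
6 0 5
8 1 3
7 4 2

Answer: 6 0 5
8 1 3
7 4 2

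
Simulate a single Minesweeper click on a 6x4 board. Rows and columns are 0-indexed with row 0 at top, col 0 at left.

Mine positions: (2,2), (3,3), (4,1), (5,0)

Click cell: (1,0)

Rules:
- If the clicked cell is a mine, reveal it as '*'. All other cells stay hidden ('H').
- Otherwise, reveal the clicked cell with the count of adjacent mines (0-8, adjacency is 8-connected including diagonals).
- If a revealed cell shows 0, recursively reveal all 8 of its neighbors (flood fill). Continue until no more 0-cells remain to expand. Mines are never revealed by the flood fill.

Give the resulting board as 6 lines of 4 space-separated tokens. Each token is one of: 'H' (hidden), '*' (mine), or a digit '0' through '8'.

0 0 0 0
0 1 1 1
0 1 H H
1 2 H H
H H H H
H H H H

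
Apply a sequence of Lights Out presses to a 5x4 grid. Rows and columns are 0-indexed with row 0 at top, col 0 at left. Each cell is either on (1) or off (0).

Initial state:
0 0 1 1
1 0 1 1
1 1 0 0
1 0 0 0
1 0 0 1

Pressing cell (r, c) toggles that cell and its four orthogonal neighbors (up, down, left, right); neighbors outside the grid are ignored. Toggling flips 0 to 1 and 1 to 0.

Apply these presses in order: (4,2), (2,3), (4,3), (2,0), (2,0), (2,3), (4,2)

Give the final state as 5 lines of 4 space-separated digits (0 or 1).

Answer: 0 0 1 1
1 0 1 1
1 1 0 0
1 0 0 1
1 0 1 0

Derivation:
After press 1 at (4,2):
0 0 1 1
1 0 1 1
1 1 0 0
1 0 1 0
1 1 1 0

After press 2 at (2,3):
0 0 1 1
1 0 1 0
1 1 1 1
1 0 1 1
1 1 1 0

After press 3 at (4,3):
0 0 1 1
1 0 1 0
1 1 1 1
1 0 1 0
1 1 0 1

After press 4 at (2,0):
0 0 1 1
0 0 1 0
0 0 1 1
0 0 1 0
1 1 0 1

After press 5 at (2,0):
0 0 1 1
1 0 1 0
1 1 1 1
1 0 1 0
1 1 0 1

After press 6 at (2,3):
0 0 1 1
1 0 1 1
1 1 0 0
1 0 1 1
1 1 0 1

After press 7 at (4,2):
0 0 1 1
1 0 1 1
1 1 0 0
1 0 0 1
1 0 1 0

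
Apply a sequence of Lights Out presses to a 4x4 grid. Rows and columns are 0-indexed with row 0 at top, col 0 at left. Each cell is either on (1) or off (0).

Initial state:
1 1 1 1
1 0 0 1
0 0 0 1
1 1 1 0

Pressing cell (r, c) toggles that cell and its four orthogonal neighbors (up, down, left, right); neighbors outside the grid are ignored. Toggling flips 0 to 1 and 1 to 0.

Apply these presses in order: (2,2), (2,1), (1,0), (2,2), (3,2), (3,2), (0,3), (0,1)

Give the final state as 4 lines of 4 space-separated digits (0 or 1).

After press 1 at (2,2):
1 1 1 1
1 0 1 1
0 1 1 0
1 1 0 0

After press 2 at (2,1):
1 1 1 1
1 1 1 1
1 0 0 0
1 0 0 0

After press 3 at (1,0):
0 1 1 1
0 0 1 1
0 0 0 0
1 0 0 0

After press 4 at (2,2):
0 1 1 1
0 0 0 1
0 1 1 1
1 0 1 0

After press 5 at (3,2):
0 1 1 1
0 0 0 1
0 1 0 1
1 1 0 1

After press 6 at (3,2):
0 1 1 1
0 0 0 1
0 1 1 1
1 0 1 0

After press 7 at (0,3):
0 1 0 0
0 0 0 0
0 1 1 1
1 0 1 0

After press 8 at (0,1):
1 0 1 0
0 1 0 0
0 1 1 1
1 0 1 0

Answer: 1 0 1 0
0 1 0 0
0 1 1 1
1 0 1 0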